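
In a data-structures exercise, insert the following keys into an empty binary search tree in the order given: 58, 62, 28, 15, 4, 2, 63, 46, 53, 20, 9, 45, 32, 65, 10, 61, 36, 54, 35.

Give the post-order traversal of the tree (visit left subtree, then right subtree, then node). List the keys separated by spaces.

Insert 58: tree is empty, so 58 becomes the root.
Insert 62: 62 > 58 → go right. Place as right child of 58.
Insert 28: 28 < 58 → go left. Place as left child of 58.
Insert 15: 15 < 58 → go left; 15 < 28 → go left. Place as left child of 28.
Insert 4: 4 < 58 → go left; 4 < 28 → go left; 4 < 15 → go left. Place as left child of 15.
Insert 2: 2 < 58 → go left; 2 < 28 → go left; 2 < 15 → go left; 2 < 4 → go left. Place as left child of 4.
Insert 63: 63 > 58 → go right; 63 > 62 → go right. Place as right child of 62.
Insert 46: 46 < 58 → go left; 46 > 28 → go right. Place as right child of 28.
Insert 53: 53 < 58 → go left; 53 > 28 → go right; 53 > 46 → go right. Place as right child of 46.
Insert 20: 20 < 58 → go left; 20 < 28 → go left; 20 > 15 → go right. Place as right child of 15.
Insert 9: 9 < 58 → go left; 9 < 28 → go left; 9 < 15 → go left; 9 > 4 → go right. Place as right child of 4.
Insert 45: 45 < 58 → go left; 45 > 28 → go right; 45 < 46 → go left. Place as left child of 46.
Insert 32: 32 < 58 → go left; 32 > 28 → go right; 32 < 46 → go left; 32 < 45 → go left. Place as left child of 45.
Insert 65: 65 > 58 → go right; 65 > 62 → go right; 65 > 63 → go right. Place as right child of 63.
Insert 10: 10 < 58 → go left; 10 < 28 → go left; 10 < 15 → go left; 10 > 4 → go right; 10 > 9 → go right. Place as right child of 9.
Insert 61: 61 > 58 → go right; 61 < 62 → go left. Place as left child of 62.
Insert 36: 36 < 58 → go left; 36 > 28 → go right; 36 < 46 → go left; 36 < 45 → go left; 36 > 32 → go right. Place as right child of 32.
Insert 54: 54 < 58 → go left; 54 > 28 → go right; 54 > 46 → go right; 54 > 53 → go right. Place as right child of 53.
Insert 35: 35 < 58 → go left; 35 > 28 → go right; 35 < 46 → go left; 35 < 45 → go left; 35 > 32 → go right; 35 < 36 → go left. Place as left child of 36.

2 10 9 4 20 15 35 36 32 45 54 53 46 28 61 65 63 62 58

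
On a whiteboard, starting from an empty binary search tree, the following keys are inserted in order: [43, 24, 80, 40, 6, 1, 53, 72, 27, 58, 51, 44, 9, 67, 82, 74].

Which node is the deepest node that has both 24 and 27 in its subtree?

Resulting structure (node: left, right):
  43: L=24, R=80
  24: L=6, R=40
  80: L=53, R=82
  40: L=27, R=–
  6: L=1, R=9
  1: L=–, R=–
  53: L=51, R=72
  72: L=58, R=74
  27: L=–, R=–
  58: L=–, R=67
  51: L=44, R=–
  44: L=–, R=–
  9: L=–, R=–
  67: L=–, R=–
  82: L=–, R=–
  74: L=–, R=–

Path to 24: 43 → 24
Path to 27: 43 → 24 → 40 → 27
24 lies on both paths and is an ancestor of the other node.

24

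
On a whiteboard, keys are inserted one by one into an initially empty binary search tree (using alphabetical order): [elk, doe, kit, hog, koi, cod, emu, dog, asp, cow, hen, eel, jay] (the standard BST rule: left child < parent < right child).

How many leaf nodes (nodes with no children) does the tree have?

6

elk: root
doe: left child of elk (depth 1)
kit: right child of elk (depth 1)
hog: left child of kit (depth 2)
koi: right child of kit (depth 2)
cod: left child of doe (depth 2)
emu: left child of hog (depth 3)
dog: right child of doe (depth 2)
asp: left child of cod (depth 3)
cow: right child of cod (depth 3)
hen: right child of emu (depth 4)
eel: right child of dog (depth 3)
jay: right child of hog (depth 3)

Leaves: asp, cow, eel, hen, jay, koi — 6 in total.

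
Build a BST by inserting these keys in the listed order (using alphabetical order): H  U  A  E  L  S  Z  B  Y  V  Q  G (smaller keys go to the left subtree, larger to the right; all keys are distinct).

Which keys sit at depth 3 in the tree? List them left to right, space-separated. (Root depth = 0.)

Insert H: tree is empty, so H becomes the root.
Insert U: U > H → go right. Place as right child of H.
Insert A: A < H → go left. Place as left child of H.
Insert E: E < H → go left; E > A → go right. Place as right child of A.
Insert L: L > H → go right; L < U → go left. Place as left child of U.
Insert S: S > H → go right; S < U → go left; S > L → go right. Place as right child of L.
Insert Z: Z > H → go right; Z > U → go right. Place as right child of U.
Insert B: B < H → go left; B > A → go right; B < E → go left. Place as left child of E.
Insert Y: Y > H → go right; Y > U → go right; Y < Z → go left. Place as left child of Z.
Insert V: V > H → go right; V > U → go right; V < Z → go left; V < Y → go left. Place as left child of Y.
Insert Q: Q > H → go right; Q < U → go left; Q > L → go right; Q < S → go left. Place as left child of S.
Insert G: G < H → go left; G > A → go right; G > E → go right. Place as right child of E.

B G S Y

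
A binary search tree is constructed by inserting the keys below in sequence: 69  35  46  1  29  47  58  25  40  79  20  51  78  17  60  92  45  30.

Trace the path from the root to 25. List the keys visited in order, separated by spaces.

Resulting structure (node: left, right):
  69: L=35, R=79
  35: L=1, R=46
  46: L=40, R=47
  1: L=–, R=29
  29: L=25, R=30
  47: L=–, R=58
  58: L=51, R=60
  25: L=20, R=–
  40: L=–, R=45
  79: L=78, R=92
  20: L=17, R=–
  51: L=–, R=–
  78: L=–, R=–
  17: L=–, R=–
  60: L=–, R=–
  92: L=–, R=–
  45: L=–, R=–
  30: L=–, R=–

69 35 1 29 25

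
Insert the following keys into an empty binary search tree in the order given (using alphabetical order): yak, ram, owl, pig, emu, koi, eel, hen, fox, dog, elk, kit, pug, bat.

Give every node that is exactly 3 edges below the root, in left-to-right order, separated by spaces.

emu pig

Insert yak: tree is empty, so yak becomes the root.
Insert ram: ram < yak → go left. Place as left child of yak.
Insert owl: owl < yak → go left; owl < ram → go left. Place as left child of ram.
Insert pig: pig < yak → go left; pig < ram → go left; pig > owl → go right. Place as right child of owl.
Insert emu: emu < yak → go left; emu < ram → go left; emu < owl → go left. Place as left child of owl.
Insert koi: koi < yak → go left; koi < ram → go left; koi < owl → go left; koi > emu → go right. Place as right child of emu.
Insert eel: eel < yak → go left; eel < ram → go left; eel < owl → go left; eel < emu → go left. Place as left child of emu.
Insert hen: hen < yak → go left; hen < ram → go left; hen < owl → go left; hen > emu → go right; hen < koi → go left. Place as left child of koi.
Insert fox: fox < yak → go left; fox < ram → go left; fox < owl → go left; fox > emu → go right; fox < koi → go left; fox < hen → go left. Place as left child of hen.
Insert dog: dog < yak → go left; dog < ram → go left; dog < owl → go left; dog < emu → go left; dog < eel → go left. Place as left child of eel.
Insert elk: elk < yak → go left; elk < ram → go left; elk < owl → go left; elk < emu → go left; elk > eel → go right. Place as right child of eel.
Insert kit: kit < yak → go left; kit < ram → go left; kit < owl → go left; kit > emu → go right; kit < koi → go left; kit > hen → go right. Place as right child of hen.
Insert pug: pug < yak → go left; pug < ram → go left; pug > owl → go right; pug > pig → go right. Place as right child of pig.
Insert bat: bat < yak → go left; bat < ram → go left; bat < owl → go left; bat < emu → go left; bat < eel → go left; bat < dog → go left. Place as left child of dog.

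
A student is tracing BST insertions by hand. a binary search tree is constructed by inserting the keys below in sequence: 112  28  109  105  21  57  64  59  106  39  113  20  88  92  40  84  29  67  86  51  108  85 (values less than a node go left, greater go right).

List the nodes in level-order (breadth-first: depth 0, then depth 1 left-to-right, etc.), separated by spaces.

112 28 113 21 109 20 105 57 106 39 64 108 29 40 59 88 51 84 92 67 86 85

112: root
28: left child of 112 (depth 1)
109: right child of 28 (depth 2)
105: left child of 109 (depth 3)
21: left child of 28 (depth 2)
57: left child of 105 (depth 4)
64: right child of 57 (depth 5)
59: left child of 64 (depth 6)
106: right child of 105 (depth 4)
39: left child of 57 (depth 5)
113: right child of 112 (depth 1)
20: left child of 21 (depth 3)
88: right child of 64 (depth 6)
92: right child of 88 (depth 7)
40: right child of 39 (depth 6)
84: left child of 88 (depth 7)
29: left child of 39 (depth 6)
67: left child of 84 (depth 8)
86: right child of 84 (depth 8)
51: right child of 40 (depth 7)
108: right child of 106 (depth 5)
85: left child of 86 (depth 9)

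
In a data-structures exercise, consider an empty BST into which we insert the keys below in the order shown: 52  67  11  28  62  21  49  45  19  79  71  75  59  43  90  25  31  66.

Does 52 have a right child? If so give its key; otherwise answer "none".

52: root
67: right child of 52 (depth 1)
11: left child of 52 (depth 1)
28: right child of 11 (depth 2)
62: left child of 67 (depth 2)
21: left child of 28 (depth 3)
49: right child of 28 (depth 3)
45: left child of 49 (depth 4)
19: left child of 21 (depth 4)
79: right child of 67 (depth 2)
71: left child of 79 (depth 3)
75: right child of 71 (depth 4)
59: left child of 62 (depth 3)
43: left child of 45 (depth 5)
90: right child of 79 (depth 3)
25: right child of 21 (depth 4)
31: left child of 43 (depth 6)
66: right child of 62 (depth 3)

67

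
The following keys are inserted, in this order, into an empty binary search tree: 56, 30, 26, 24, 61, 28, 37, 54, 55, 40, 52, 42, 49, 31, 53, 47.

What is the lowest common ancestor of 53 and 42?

Insert 56: tree is empty, so 56 becomes the root.
Insert 30: 30 < 56 → go left. Place as left child of 56.
Insert 26: 26 < 56 → go left; 26 < 30 → go left. Place as left child of 30.
Insert 24: 24 < 56 → go left; 24 < 30 → go left; 24 < 26 → go left. Place as left child of 26.
Insert 61: 61 > 56 → go right. Place as right child of 56.
Insert 28: 28 < 56 → go left; 28 < 30 → go left; 28 > 26 → go right. Place as right child of 26.
Insert 37: 37 < 56 → go left; 37 > 30 → go right. Place as right child of 30.
Insert 54: 54 < 56 → go left; 54 > 30 → go right; 54 > 37 → go right. Place as right child of 37.
Insert 55: 55 < 56 → go left; 55 > 30 → go right; 55 > 37 → go right; 55 > 54 → go right. Place as right child of 54.
Insert 40: 40 < 56 → go left; 40 > 30 → go right; 40 > 37 → go right; 40 < 54 → go left. Place as left child of 54.
Insert 52: 52 < 56 → go left; 52 > 30 → go right; 52 > 37 → go right; 52 < 54 → go left; 52 > 40 → go right. Place as right child of 40.
Insert 42: 42 < 56 → go left; 42 > 30 → go right; 42 > 37 → go right; 42 < 54 → go left; 42 > 40 → go right; 42 < 52 → go left. Place as left child of 52.
Insert 49: 49 < 56 → go left; 49 > 30 → go right; 49 > 37 → go right; 49 < 54 → go left; 49 > 40 → go right; 49 < 52 → go left; 49 > 42 → go right. Place as right child of 42.
Insert 31: 31 < 56 → go left; 31 > 30 → go right; 31 < 37 → go left. Place as left child of 37.
Insert 53: 53 < 56 → go left; 53 > 30 → go right; 53 > 37 → go right; 53 < 54 → go left; 53 > 40 → go right; 53 > 52 → go right. Place as right child of 52.
Insert 47: 47 < 56 → go left; 47 > 30 → go right; 47 > 37 → go right; 47 < 54 → go left; 47 > 40 → go right; 47 < 52 → go left; 47 > 42 → go right; 47 < 49 → go left. Place as left child of 49.

Path to 53: 56 → 30 → 37 → 54 → 40 → 52 → 53
Path to 42: 56 → 30 → 37 → 54 → 40 → 52 → 42
The paths share a prefix ending at 52, then split left and right.

52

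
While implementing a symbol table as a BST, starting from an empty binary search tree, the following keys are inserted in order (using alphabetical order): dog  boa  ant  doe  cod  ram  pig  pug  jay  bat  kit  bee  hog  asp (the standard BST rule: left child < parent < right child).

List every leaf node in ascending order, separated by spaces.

asp bee cod hog kit pug

dog: root
boa: left child of dog (depth 1)
ant: left child of boa (depth 2)
doe: right child of boa (depth 2)
cod: left child of doe (depth 3)
ram: right child of dog (depth 1)
pig: left child of ram (depth 2)
pug: right child of pig (depth 3)
jay: left child of pig (depth 3)
bat: right child of ant (depth 3)
kit: right child of jay (depth 4)
bee: right child of bat (depth 4)
hog: left child of jay (depth 4)
asp: left child of bat (depth 4)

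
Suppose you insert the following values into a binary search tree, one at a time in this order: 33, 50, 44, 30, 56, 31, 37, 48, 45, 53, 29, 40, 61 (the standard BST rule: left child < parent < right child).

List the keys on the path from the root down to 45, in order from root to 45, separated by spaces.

33 50 44 48 45

Insert 33: tree is empty, so 33 becomes the root.
Insert 50: 50 > 33 → go right. Place as right child of 33.
Insert 44: 44 > 33 → go right; 44 < 50 → go left. Place as left child of 50.
Insert 30: 30 < 33 → go left. Place as left child of 33.
Insert 56: 56 > 33 → go right; 56 > 50 → go right. Place as right child of 50.
Insert 31: 31 < 33 → go left; 31 > 30 → go right. Place as right child of 30.
Insert 37: 37 > 33 → go right; 37 < 50 → go left; 37 < 44 → go left. Place as left child of 44.
Insert 48: 48 > 33 → go right; 48 < 50 → go left; 48 > 44 → go right. Place as right child of 44.
Insert 45: 45 > 33 → go right; 45 < 50 → go left; 45 > 44 → go right; 45 < 48 → go left. Place as left child of 48.
Insert 53: 53 > 33 → go right; 53 > 50 → go right; 53 < 56 → go left. Place as left child of 56.
Insert 29: 29 < 33 → go left; 29 < 30 → go left. Place as left child of 30.
Insert 40: 40 > 33 → go right; 40 < 50 → go left; 40 < 44 → go left; 40 > 37 → go right. Place as right child of 37.
Insert 61: 61 > 33 → go right; 61 > 50 → go right; 61 > 56 → go right. Place as right child of 56.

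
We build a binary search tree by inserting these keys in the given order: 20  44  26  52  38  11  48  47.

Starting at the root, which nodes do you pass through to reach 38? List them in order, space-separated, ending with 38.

20: root
44: right child of 20 (depth 1)
26: left child of 44 (depth 2)
52: right child of 44 (depth 2)
38: right child of 26 (depth 3)
11: left child of 20 (depth 1)
48: left child of 52 (depth 3)
47: left child of 48 (depth 4)

20 44 26 38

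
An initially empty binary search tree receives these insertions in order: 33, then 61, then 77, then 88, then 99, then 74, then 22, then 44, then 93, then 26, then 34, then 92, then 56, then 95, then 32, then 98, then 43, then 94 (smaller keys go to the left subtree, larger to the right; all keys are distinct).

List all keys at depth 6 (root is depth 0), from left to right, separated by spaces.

92 95

Resulting structure (node: left, right):
  33: L=22, R=61
  61: L=44, R=77
  77: L=74, R=88
  88: L=–, R=99
  99: L=93, R=–
  74: L=–, R=–
  22: L=–, R=26
  44: L=34, R=56
  93: L=92, R=95
  26: L=–, R=32
  34: L=–, R=43
  92: L=–, R=–
  56: L=–, R=–
  95: L=94, R=98
  32: L=–, R=–
  98: L=–, R=–
  43: L=–, R=–
  94: L=–, R=–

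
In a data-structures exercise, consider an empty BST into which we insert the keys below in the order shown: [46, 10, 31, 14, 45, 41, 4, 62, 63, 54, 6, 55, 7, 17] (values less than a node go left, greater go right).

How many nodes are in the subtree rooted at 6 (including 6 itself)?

2

46: root
10: left child of 46 (depth 1)
31: right child of 10 (depth 2)
14: left child of 31 (depth 3)
45: right child of 31 (depth 3)
41: left child of 45 (depth 4)
4: left child of 10 (depth 2)
62: right child of 46 (depth 1)
63: right child of 62 (depth 2)
54: left child of 62 (depth 2)
6: right child of 4 (depth 3)
55: right child of 54 (depth 3)
7: right child of 6 (depth 4)
17: right child of 14 (depth 4)

Subtree rooted at 6 contains: 6, 7 — 2 nodes.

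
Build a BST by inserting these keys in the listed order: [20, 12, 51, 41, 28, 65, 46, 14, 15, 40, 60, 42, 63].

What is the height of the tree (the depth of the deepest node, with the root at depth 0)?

4

20: root
12: left child of 20 (depth 1)
51: right child of 20 (depth 1)
41: left child of 51 (depth 2)
28: left child of 41 (depth 3)
65: right child of 51 (depth 2)
46: right child of 41 (depth 3)
14: right child of 12 (depth 2)
15: right child of 14 (depth 3)
40: right child of 28 (depth 4)
60: left child of 65 (depth 3)
42: left child of 46 (depth 4)
63: right child of 60 (depth 4)

The deepest node is 40 at depth 4.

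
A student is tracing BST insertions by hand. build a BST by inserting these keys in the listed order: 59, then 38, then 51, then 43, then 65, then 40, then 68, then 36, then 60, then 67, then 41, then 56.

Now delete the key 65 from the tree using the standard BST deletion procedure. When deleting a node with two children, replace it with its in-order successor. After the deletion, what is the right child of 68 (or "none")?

Insert 59: tree is empty, so 59 becomes the root.
Insert 38: 38 < 59 → go left. Place as left child of 59.
Insert 51: 51 < 59 → go left; 51 > 38 → go right. Place as right child of 38.
Insert 43: 43 < 59 → go left; 43 > 38 → go right; 43 < 51 → go left. Place as left child of 51.
Insert 65: 65 > 59 → go right. Place as right child of 59.
Insert 40: 40 < 59 → go left; 40 > 38 → go right; 40 < 51 → go left; 40 < 43 → go left. Place as left child of 43.
Insert 68: 68 > 59 → go right; 68 > 65 → go right. Place as right child of 65.
Insert 36: 36 < 59 → go left; 36 < 38 → go left. Place as left child of 38.
Insert 60: 60 > 59 → go right; 60 < 65 → go left. Place as left child of 65.
Insert 67: 67 > 59 → go right; 67 > 65 → go right; 67 < 68 → go left. Place as left child of 68.
Insert 41: 41 < 59 → go left; 41 > 38 → go right; 41 < 51 → go left; 41 < 43 → go left; 41 > 40 → go right. Place as right child of 40.
Insert 56: 56 < 59 → go left; 56 > 38 → go right; 56 > 51 → go right. Place as right child of 51.

Delete 65 (two children — replace with in-order successor).
After deletion, 68's right child: none.

none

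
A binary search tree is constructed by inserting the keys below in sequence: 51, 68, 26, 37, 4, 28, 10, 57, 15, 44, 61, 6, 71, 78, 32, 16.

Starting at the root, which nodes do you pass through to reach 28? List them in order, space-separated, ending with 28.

51 26 37 28

Resulting structure (node: left, right):
  51: L=26, R=68
  68: L=57, R=71
  26: L=4, R=37
  37: L=28, R=44
  4: L=–, R=10
  28: L=–, R=32
  10: L=6, R=15
  57: L=–, R=61
  15: L=–, R=16
  44: L=–, R=–
  61: L=–, R=–
  6: L=–, R=–
  71: L=–, R=78
  78: L=–, R=–
  32: L=–, R=–
  16: L=–, R=–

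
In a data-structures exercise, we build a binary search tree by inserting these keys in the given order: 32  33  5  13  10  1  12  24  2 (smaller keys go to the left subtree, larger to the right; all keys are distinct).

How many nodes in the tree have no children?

4

32: root
33: right child of 32 (depth 1)
5: left child of 32 (depth 1)
13: right child of 5 (depth 2)
10: left child of 13 (depth 3)
1: left child of 5 (depth 2)
12: right child of 10 (depth 4)
24: right child of 13 (depth 3)
2: right child of 1 (depth 3)

Leaves: 2, 12, 24, 33 — 4 in total.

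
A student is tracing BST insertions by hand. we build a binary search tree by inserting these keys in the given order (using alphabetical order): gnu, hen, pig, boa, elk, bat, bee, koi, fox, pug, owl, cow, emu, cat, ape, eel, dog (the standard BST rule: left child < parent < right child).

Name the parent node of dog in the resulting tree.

gnu: root
hen: right child of gnu (depth 1)
pig: right child of hen (depth 2)
boa: left child of gnu (depth 1)
elk: right child of boa (depth 2)
bat: left child of boa (depth 2)
bee: right child of bat (depth 3)
koi: left child of pig (depth 3)
fox: right child of elk (depth 3)
pug: right child of pig (depth 3)
owl: right child of koi (depth 4)
cow: left child of elk (depth 3)
emu: left child of fox (depth 4)
cat: left child of cow (depth 4)
ape: left child of bat (depth 3)
eel: right child of cow (depth 4)
dog: left child of eel (depth 5)

eel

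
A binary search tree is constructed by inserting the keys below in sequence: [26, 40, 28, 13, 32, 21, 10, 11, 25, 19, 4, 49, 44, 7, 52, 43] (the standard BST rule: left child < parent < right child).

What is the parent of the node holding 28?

Insert 26: tree is empty, so 26 becomes the root.
Insert 40: 40 > 26 → go right. Place as right child of 26.
Insert 28: 28 > 26 → go right; 28 < 40 → go left. Place as left child of 40.
Insert 13: 13 < 26 → go left. Place as left child of 26.
Insert 32: 32 > 26 → go right; 32 < 40 → go left; 32 > 28 → go right. Place as right child of 28.
Insert 21: 21 < 26 → go left; 21 > 13 → go right. Place as right child of 13.
Insert 10: 10 < 26 → go left; 10 < 13 → go left. Place as left child of 13.
Insert 11: 11 < 26 → go left; 11 < 13 → go left; 11 > 10 → go right. Place as right child of 10.
Insert 25: 25 < 26 → go left; 25 > 13 → go right; 25 > 21 → go right. Place as right child of 21.
Insert 19: 19 < 26 → go left; 19 > 13 → go right; 19 < 21 → go left. Place as left child of 21.
Insert 4: 4 < 26 → go left; 4 < 13 → go left; 4 < 10 → go left. Place as left child of 10.
Insert 49: 49 > 26 → go right; 49 > 40 → go right. Place as right child of 40.
Insert 44: 44 > 26 → go right; 44 > 40 → go right; 44 < 49 → go left. Place as left child of 49.
Insert 7: 7 < 26 → go left; 7 < 13 → go left; 7 < 10 → go left; 7 > 4 → go right. Place as right child of 4.
Insert 52: 52 > 26 → go right; 52 > 40 → go right; 52 > 49 → go right. Place as right child of 49.
Insert 43: 43 > 26 → go right; 43 > 40 → go right; 43 < 49 → go left; 43 < 44 → go left. Place as left child of 44.

40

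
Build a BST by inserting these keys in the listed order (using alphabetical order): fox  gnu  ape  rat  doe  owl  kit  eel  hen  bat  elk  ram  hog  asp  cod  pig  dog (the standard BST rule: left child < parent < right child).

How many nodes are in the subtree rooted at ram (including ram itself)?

2

Resulting structure (node: left, right):
  fox: L=ape, R=gnu
  gnu: L=–, R=rat
  ape: L=–, R=doe
  rat: L=owl, R=–
  doe: L=bat, R=eel
  owl: L=kit, R=ram
  kit: L=hen, R=–
  eel: L=dog, R=elk
  hen: L=–, R=hog
  bat: L=asp, R=cod
  elk: L=–, R=–
  ram: L=pig, R=–
  hog: L=–, R=–
  asp: L=–, R=–
  cod: L=–, R=–
  pig: L=–, R=–
  dog: L=–, R=–

Subtree rooted at ram contains: ram, pig — 2 nodes.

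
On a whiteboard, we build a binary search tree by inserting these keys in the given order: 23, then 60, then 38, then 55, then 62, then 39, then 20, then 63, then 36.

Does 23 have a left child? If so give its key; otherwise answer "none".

Insert 23: tree is empty, so 23 becomes the root.
Insert 60: 60 > 23 → go right. Place as right child of 23.
Insert 38: 38 > 23 → go right; 38 < 60 → go left. Place as left child of 60.
Insert 55: 55 > 23 → go right; 55 < 60 → go left; 55 > 38 → go right. Place as right child of 38.
Insert 62: 62 > 23 → go right; 62 > 60 → go right. Place as right child of 60.
Insert 39: 39 > 23 → go right; 39 < 60 → go left; 39 > 38 → go right; 39 < 55 → go left. Place as left child of 55.
Insert 20: 20 < 23 → go left. Place as left child of 23.
Insert 63: 63 > 23 → go right; 63 > 60 → go right; 63 > 62 → go right. Place as right child of 62.
Insert 36: 36 > 23 → go right; 36 < 60 → go left; 36 < 38 → go left. Place as left child of 38.

20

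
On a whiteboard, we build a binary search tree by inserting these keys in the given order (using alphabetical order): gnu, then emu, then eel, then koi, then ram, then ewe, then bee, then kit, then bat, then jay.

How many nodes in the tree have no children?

4

Resulting structure (node: left, right):
  gnu: L=emu, R=koi
  emu: L=eel, R=ewe
  eel: L=bee, R=–
  koi: L=kit, R=ram
  ram: L=–, R=–
  ewe: L=–, R=–
  bee: L=bat, R=–
  kit: L=jay, R=–
  bat: L=–, R=–
  jay: L=–, R=–

Leaves: bat, ewe, jay, ram — 4 in total.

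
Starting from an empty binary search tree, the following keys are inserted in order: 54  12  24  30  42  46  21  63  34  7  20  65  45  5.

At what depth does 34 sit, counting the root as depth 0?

54: root
12: left child of 54 (depth 1)
24: right child of 12 (depth 2)
30: right child of 24 (depth 3)
42: right child of 30 (depth 4)
46: right child of 42 (depth 5)
21: left child of 24 (depth 3)
63: right child of 54 (depth 1)
34: left child of 42 (depth 5)
7: left child of 12 (depth 2)
20: left child of 21 (depth 4)
65: right child of 63 (depth 2)
45: left child of 46 (depth 6)
5: left child of 7 (depth 3)

Path to 34: 54 → 12 → 24 → 30 → 42 → 34, which is 5 edges.

5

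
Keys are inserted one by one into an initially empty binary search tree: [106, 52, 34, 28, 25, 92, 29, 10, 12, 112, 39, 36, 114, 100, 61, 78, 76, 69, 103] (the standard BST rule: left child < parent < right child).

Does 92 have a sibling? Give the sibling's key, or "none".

34

Insert 106: tree is empty, so 106 becomes the root.
Insert 52: 52 < 106 → go left. Place as left child of 106.
Insert 34: 34 < 106 → go left; 34 < 52 → go left. Place as left child of 52.
Insert 28: 28 < 106 → go left; 28 < 52 → go left; 28 < 34 → go left. Place as left child of 34.
Insert 25: 25 < 106 → go left; 25 < 52 → go left; 25 < 34 → go left; 25 < 28 → go left. Place as left child of 28.
Insert 92: 92 < 106 → go left; 92 > 52 → go right. Place as right child of 52.
Insert 29: 29 < 106 → go left; 29 < 52 → go left; 29 < 34 → go left; 29 > 28 → go right. Place as right child of 28.
Insert 10: 10 < 106 → go left; 10 < 52 → go left; 10 < 34 → go left; 10 < 28 → go left; 10 < 25 → go left. Place as left child of 25.
Insert 12: 12 < 106 → go left; 12 < 52 → go left; 12 < 34 → go left; 12 < 28 → go left; 12 < 25 → go left; 12 > 10 → go right. Place as right child of 10.
Insert 112: 112 > 106 → go right. Place as right child of 106.
Insert 39: 39 < 106 → go left; 39 < 52 → go left; 39 > 34 → go right. Place as right child of 34.
Insert 36: 36 < 106 → go left; 36 < 52 → go left; 36 > 34 → go right; 36 < 39 → go left. Place as left child of 39.
Insert 114: 114 > 106 → go right; 114 > 112 → go right. Place as right child of 112.
Insert 100: 100 < 106 → go left; 100 > 52 → go right; 100 > 92 → go right. Place as right child of 92.
Insert 61: 61 < 106 → go left; 61 > 52 → go right; 61 < 92 → go left. Place as left child of 92.
Insert 78: 78 < 106 → go left; 78 > 52 → go right; 78 < 92 → go left; 78 > 61 → go right. Place as right child of 61.
Insert 76: 76 < 106 → go left; 76 > 52 → go right; 76 < 92 → go left; 76 > 61 → go right; 76 < 78 → go left. Place as left child of 78.
Insert 69: 69 < 106 → go left; 69 > 52 → go right; 69 < 92 → go left; 69 > 61 → go right; 69 < 78 → go left; 69 < 76 → go left. Place as left child of 76.
Insert 103: 103 < 106 → go left; 103 > 52 → go right; 103 > 92 → go right; 103 > 100 → go right. Place as right child of 100.

92's parent is 52; the other child of 52 is 34.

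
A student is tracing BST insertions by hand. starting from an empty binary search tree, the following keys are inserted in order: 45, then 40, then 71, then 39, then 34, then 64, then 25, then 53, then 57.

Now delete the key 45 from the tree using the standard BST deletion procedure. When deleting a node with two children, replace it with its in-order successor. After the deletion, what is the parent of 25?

Insert 45: tree is empty, so 45 becomes the root.
Insert 40: 40 < 45 → go left. Place as left child of 45.
Insert 71: 71 > 45 → go right. Place as right child of 45.
Insert 39: 39 < 45 → go left; 39 < 40 → go left. Place as left child of 40.
Insert 34: 34 < 45 → go left; 34 < 40 → go left; 34 < 39 → go left. Place as left child of 39.
Insert 64: 64 > 45 → go right; 64 < 71 → go left. Place as left child of 71.
Insert 25: 25 < 45 → go left; 25 < 40 → go left; 25 < 39 → go left; 25 < 34 → go left. Place as left child of 34.
Insert 53: 53 > 45 → go right; 53 < 71 → go left; 53 < 64 → go left. Place as left child of 64.
Insert 57: 57 > 45 → go right; 57 < 71 → go left; 57 < 64 → go left; 57 > 53 → go right. Place as right child of 53.

Delete 45 (two children — replace with in-order successor).
After deletion, 25's parent is 34.

34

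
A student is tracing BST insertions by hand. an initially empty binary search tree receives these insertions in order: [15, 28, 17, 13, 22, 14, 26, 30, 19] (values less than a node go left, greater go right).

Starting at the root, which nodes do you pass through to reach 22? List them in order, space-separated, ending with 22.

15 28 17 22

Insert 15: tree is empty, so 15 becomes the root.
Insert 28: 28 > 15 → go right. Place as right child of 15.
Insert 17: 17 > 15 → go right; 17 < 28 → go left. Place as left child of 28.
Insert 13: 13 < 15 → go left. Place as left child of 15.
Insert 22: 22 > 15 → go right; 22 < 28 → go left; 22 > 17 → go right. Place as right child of 17.
Insert 14: 14 < 15 → go left; 14 > 13 → go right. Place as right child of 13.
Insert 26: 26 > 15 → go right; 26 < 28 → go left; 26 > 17 → go right; 26 > 22 → go right. Place as right child of 22.
Insert 30: 30 > 15 → go right; 30 > 28 → go right. Place as right child of 28.
Insert 19: 19 > 15 → go right; 19 < 28 → go left; 19 > 17 → go right; 19 < 22 → go left. Place as left child of 22.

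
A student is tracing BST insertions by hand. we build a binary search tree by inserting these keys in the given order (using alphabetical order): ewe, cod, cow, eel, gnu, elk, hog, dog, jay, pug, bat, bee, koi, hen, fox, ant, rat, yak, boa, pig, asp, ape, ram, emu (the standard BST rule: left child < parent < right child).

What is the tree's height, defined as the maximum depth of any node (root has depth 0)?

6

Resulting structure (node: left, right):
  ewe: L=cod, R=gnu
  cod: L=bat, R=cow
  cow: L=–, R=eel
  eel: L=dog, R=elk
  gnu: L=fox, R=hog
  elk: L=–, R=emu
  hog: L=hen, R=jay
  dog: L=–, R=–
  jay: L=–, R=pug
  pug: L=koi, R=rat
  bat: L=ant, R=bee
  bee: L=–, R=boa
  koi: L=–, R=pig
  hen: L=–, R=–
  fox: L=–, R=–
  ant: L=–, R=asp
  rat: L=ram, R=yak
  yak: L=–, R=–
  boa: L=–, R=–
  pig: L=–, R=–
  asp: L=ape, R=–
  ape: L=–, R=–
  ram: L=–, R=–
  emu: L=–, R=–

The deepest node is yak at depth 6.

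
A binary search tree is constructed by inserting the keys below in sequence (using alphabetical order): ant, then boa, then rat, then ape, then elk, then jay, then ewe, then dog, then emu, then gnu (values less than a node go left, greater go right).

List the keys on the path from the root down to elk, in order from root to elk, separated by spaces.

ant boa rat elk

ant: root
boa: right child of ant (depth 1)
rat: right child of boa (depth 2)
ape: left child of boa (depth 2)
elk: left child of rat (depth 3)
jay: right child of elk (depth 4)
ewe: left child of jay (depth 5)
dog: left child of elk (depth 4)
emu: left child of ewe (depth 6)
gnu: right child of ewe (depth 6)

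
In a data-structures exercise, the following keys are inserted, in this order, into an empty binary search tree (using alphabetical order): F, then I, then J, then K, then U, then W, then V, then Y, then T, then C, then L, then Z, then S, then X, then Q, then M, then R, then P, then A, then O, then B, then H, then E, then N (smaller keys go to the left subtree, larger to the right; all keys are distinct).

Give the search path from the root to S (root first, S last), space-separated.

F I J K U T L S

Resulting structure (node: left, right):
  F: L=C, R=I
  I: L=H, R=J
  J: L=–, R=K
  K: L=–, R=U
  U: L=T, R=W
  W: L=V, R=Y
  V: L=–, R=–
  Y: L=X, R=Z
  T: L=L, R=–
  C: L=A, R=E
  L: L=–, R=S
  Z: L=–, R=–
  S: L=Q, R=–
  X: L=–, R=–
  Q: L=M, R=R
  M: L=–, R=P
  R: L=–, R=–
  P: L=O, R=–
  A: L=–, R=B
  O: L=N, R=–
  B: L=–, R=–
  H: L=–, R=–
  E: L=–, R=–
  N: L=–, R=–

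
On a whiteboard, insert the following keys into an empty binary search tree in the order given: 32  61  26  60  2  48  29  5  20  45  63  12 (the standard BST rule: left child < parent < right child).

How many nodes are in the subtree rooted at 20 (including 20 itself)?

Insert 32: tree is empty, so 32 becomes the root.
Insert 61: 61 > 32 → go right. Place as right child of 32.
Insert 26: 26 < 32 → go left. Place as left child of 32.
Insert 60: 60 > 32 → go right; 60 < 61 → go left. Place as left child of 61.
Insert 2: 2 < 32 → go left; 2 < 26 → go left. Place as left child of 26.
Insert 48: 48 > 32 → go right; 48 < 61 → go left; 48 < 60 → go left. Place as left child of 60.
Insert 29: 29 < 32 → go left; 29 > 26 → go right. Place as right child of 26.
Insert 5: 5 < 32 → go left; 5 < 26 → go left; 5 > 2 → go right. Place as right child of 2.
Insert 20: 20 < 32 → go left; 20 < 26 → go left; 20 > 2 → go right; 20 > 5 → go right. Place as right child of 5.
Insert 45: 45 > 32 → go right; 45 < 61 → go left; 45 < 60 → go left; 45 < 48 → go left. Place as left child of 48.
Insert 63: 63 > 32 → go right; 63 > 61 → go right. Place as right child of 61.
Insert 12: 12 < 32 → go left; 12 < 26 → go left; 12 > 2 → go right; 12 > 5 → go right; 12 < 20 → go left. Place as left child of 20.

Subtree rooted at 20 contains: 20, 12 — 2 nodes.

2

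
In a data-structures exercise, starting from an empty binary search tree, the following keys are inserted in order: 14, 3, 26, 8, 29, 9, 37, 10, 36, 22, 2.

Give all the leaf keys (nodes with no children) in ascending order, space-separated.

Resulting structure (node: left, right):
  14: L=3, R=26
  3: L=2, R=8
  26: L=22, R=29
  8: L=–, R=9
  29: L=–, R=37
  9: L=–, R=10
  37: L=36, R=–
  10: L=–, R=–
  36: L=–, R=–
  22: L=–, R=–
  2: L=–, R=–

2 10 22 36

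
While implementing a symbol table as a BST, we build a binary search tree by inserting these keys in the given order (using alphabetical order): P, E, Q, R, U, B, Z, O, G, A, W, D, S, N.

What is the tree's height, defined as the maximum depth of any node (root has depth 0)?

5

Insert P: tree is empty, so P becomes the root.
Insert E: E < P → go left. Place as left child of P.
Insert Q: Q > P → go right. Place as right child of P.
Insert R: R > P → go right; R > Q → go right. Place as right child of Q.
Insert U: U > P → go right; U > Q → go right; U > R → go right. Place as right child of R.
Insert B: B < P → go left; B < E → go left. Place as left child of E.
Insert Z: Z > P → go right; Z > Q → go right; Z > R → go right; Z > U → go right. Place as right child of U.
Insert O: O < P → go left; O > E → go right. Place as right child of E.
Insert G: G < P → go left; G > E → go right; G < O → go left. Place as left child of O.
Insert A: A < P → go left; A < E → go left; A < B → go left. Place as left child of B.
Insert W: W > P → go right; W > Q → go right; W > R → go right; W > U → go right; W < Z → go left. Place as left child of Z.
Insert D: D < P → go left; D < E → go left; D > B → go right. Place as right child of B.
Insert S: S > P → go right; S > Q → go right; S > R → go right; S < U → go left. Place as left child of U.
Insert N: N < P → go left; N > E → go right; N < O → go left; N > G → go right. Place as right child of G.

The deepest node is W at depth 5.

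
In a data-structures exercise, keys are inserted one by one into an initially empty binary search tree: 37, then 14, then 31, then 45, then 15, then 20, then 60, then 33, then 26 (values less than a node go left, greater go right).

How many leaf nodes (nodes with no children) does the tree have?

3

Insert 37: tree is empty, so 37 becomes the root.
Insert 14: 14 < 37 → go left. Place as left child of 37.
Insert 31: 31 < 37 → go left; 31 > 14 → go right. Place as right child of 14.
Insert 45: 45 > 37 → go right. Place as right child of 37.
Insert 15: 15 < 37 → go left; 15 > 14 → go right; 15 < 31 → go left. Place as left child of 31.
Insert 20: 20 < 37 → go left; 20 > 14 → go right; 20 < 31 → go left; 20 > 15 → go right. Place as right child of 15.
Insert 60: 60 > 37 → go right; 60 > 45 → go right. Place as right child of 45.
Insert 33: 33 < 37 → go left; 33 > 14 → go right; 33 > 31 → go right. Place as right child of 31.
Insert 26: 26 < 37 → go left; 26 > 14 → go right; 26 < 31 → go left; 26 > 15 → go right; 26 > 20 → go right. Place as right child of 20.

Leaves: 26, 33, 60 — 3 in total.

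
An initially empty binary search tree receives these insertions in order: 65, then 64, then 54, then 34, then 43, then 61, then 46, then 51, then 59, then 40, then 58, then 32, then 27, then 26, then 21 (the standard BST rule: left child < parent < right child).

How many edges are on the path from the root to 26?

Resulting structure (node: left, right):
  65: L=64, R=–
  64: L=54, R=–
  54: L=34, R=61
  34: L=32, R=43
  43: L=40, R=46
  61: L=59, R=–
  46: L=–, R=51
  51: L=–, R=–
  59: L=58, R=–
  40: L=–, R=–
  58: L=–, R=–
  32: L=27, R=–
  27: L=26, R=–
  26: L=21, R=–
  21: L=–, R=–

Path to 26: 65 → 64 → 54 → 34 → 32 → 27 → 26, which is 6 edges.

6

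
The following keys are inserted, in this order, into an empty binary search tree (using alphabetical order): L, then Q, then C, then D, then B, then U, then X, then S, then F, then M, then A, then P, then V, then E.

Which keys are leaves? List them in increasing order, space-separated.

A E P S V

Insert L: tree is empty, so L becomes the root.
Insert Q: Q > L → go right. Place as right child of L.
Insert C: C < L → go left. Place as left child of L.
Insert D: D < L → go left; D > C → go right. Place as right child of C.
Insert B: B < L → go left; B < C → go left. Place as left child of C.
Insert U: U > L → go right; U > Q → go right. Place as right child of Q.
Insert X: X > L → go right; X > Q → go right; X > U → go right. Place as right child of U.
Insert S: S > L → go right; S > Q → go right; S < U → go left. Place as left child of U.
Insert F: F < L → go left; F > C → go right; F > D → go right. Place as right child of D.
Insert M: M > L → go right; M < Q → go left. Place as left child of Q.
Insert A: A < L → go left; A < C → go left; A < B → go left. Place as left child of B.
Insert P: P > L → go right; P < Q → go left; P > M → go right. Place as right child of M.
Insert V: V > L → go right; V > Q → go right; V > U → go right; V < X → go left. Place as left child of X.
Insert E: E < L → go left; E > C → go right; E > D → go right; E < F → go left. Place as left child of F.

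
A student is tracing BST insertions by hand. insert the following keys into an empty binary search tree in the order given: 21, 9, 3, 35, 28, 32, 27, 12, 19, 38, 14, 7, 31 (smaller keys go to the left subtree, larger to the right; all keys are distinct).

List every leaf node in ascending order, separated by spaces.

7 14 27 31 38

Insert 21: tree is empty, so 21 becomes the root.
Insert 9: 9 < 21 → go left. Place as left child of 21.
Insert 3: 3 < 21 → go left; 3 < 9 → go left. Place as left child of 9.
Insert 35: 35 > 21 → go right. Place as right child of 21.
Insert 28: 28 > 21 → go right; 28 < 35 → go left. Place as left child of 35.
Insert 32: 32 > 21 → go right; 32 < 35 → go left; 32 > 28 → go right. Place as right child of 28.
Insert 27: 27 > 21 → go right; 27 < 35 → go left; 27 < 28 → go left. Place as left child of 28.
Insert 12: 12 < 21 → go left; 12 > 9 → go right. Place as right child of 9.
Insert 19: 19 < 21 → go left; 19 > 9 → go right; 19 > 12 → go right. Place as right child of 12.
Insert 38: 38 > 21 → go right; 38 > 35 → go right. Place as right child of 35.
Insert 14: 14 < 21 → go left; 14 > 9 → go right; 14 > 12 → go right; 14 < 19 → go left. Place as left child of 19.
Insert 7: 7 < 21 → go left; 7 < 9 → go left; 7 > 3 → go right. Place as right child of 3.
Insert 31: 31 > 21 → go right; 31 < 35 → go left; 31 > 28 → go right; 31 < 32 → go left. Place as left child of 32.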